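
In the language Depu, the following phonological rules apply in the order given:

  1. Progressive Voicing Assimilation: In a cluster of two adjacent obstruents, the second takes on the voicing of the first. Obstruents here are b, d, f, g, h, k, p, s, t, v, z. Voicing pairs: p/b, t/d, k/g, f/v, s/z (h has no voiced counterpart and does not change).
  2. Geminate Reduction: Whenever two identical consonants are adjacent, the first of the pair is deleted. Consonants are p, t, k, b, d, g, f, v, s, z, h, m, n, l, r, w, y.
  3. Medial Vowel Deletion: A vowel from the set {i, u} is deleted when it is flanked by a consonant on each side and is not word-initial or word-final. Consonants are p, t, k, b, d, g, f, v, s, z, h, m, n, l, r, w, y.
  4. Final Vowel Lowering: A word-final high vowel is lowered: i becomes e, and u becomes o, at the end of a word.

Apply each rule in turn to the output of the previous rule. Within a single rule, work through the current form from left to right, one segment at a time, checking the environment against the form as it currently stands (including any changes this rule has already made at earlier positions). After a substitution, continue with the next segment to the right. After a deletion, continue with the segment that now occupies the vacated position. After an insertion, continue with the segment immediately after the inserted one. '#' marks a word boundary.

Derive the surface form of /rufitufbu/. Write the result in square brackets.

[rftfpo]

1 Progressive Voicing Assimilation: [rufitufbu] → [rufitufpu]
2 Geminate Reduction: no change — [rufitufpu]
3 Medial Vowel Deletion: [rufitufpu] → [rftfpu]
4 Final Vowel Lowering: [rftfpu] → [rftfpo]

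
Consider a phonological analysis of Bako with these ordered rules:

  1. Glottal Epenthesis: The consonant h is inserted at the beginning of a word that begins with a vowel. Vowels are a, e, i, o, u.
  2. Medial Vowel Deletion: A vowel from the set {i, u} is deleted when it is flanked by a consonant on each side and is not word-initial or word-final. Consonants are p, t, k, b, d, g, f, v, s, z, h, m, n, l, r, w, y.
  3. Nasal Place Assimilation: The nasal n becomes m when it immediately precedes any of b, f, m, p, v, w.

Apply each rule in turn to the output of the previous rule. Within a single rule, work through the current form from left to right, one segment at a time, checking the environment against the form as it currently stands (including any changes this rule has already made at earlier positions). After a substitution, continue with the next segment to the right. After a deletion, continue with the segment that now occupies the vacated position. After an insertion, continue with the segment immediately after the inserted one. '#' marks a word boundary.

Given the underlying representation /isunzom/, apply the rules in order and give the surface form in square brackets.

1 Glottal Epenthesis: [isunzom] → [hisunzom]
2 Medial Vowel Deletion: [hisunzom] → [hsnzom]
3 Nasal Place Assimilation: no change — [hsnzom]

[hsnzom]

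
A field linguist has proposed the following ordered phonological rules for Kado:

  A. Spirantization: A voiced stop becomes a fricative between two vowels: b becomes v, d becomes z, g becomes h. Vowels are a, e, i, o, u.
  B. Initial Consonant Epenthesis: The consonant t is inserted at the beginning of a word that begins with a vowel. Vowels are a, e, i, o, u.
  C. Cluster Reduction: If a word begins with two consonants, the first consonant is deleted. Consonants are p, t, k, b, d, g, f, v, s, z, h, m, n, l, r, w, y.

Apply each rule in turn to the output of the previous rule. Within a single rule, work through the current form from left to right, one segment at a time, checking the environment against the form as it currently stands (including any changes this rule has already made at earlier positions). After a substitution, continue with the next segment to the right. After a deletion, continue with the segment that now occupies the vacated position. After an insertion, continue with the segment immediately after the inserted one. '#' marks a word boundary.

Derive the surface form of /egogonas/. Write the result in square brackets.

[tehohonas]

A Spirantization: [egogonas] → [ehohonas]
B Initial Consonant Epenthesis: [ehohonas] → [tehohonas]
C Cluster Reduction: no change — [tehohonas]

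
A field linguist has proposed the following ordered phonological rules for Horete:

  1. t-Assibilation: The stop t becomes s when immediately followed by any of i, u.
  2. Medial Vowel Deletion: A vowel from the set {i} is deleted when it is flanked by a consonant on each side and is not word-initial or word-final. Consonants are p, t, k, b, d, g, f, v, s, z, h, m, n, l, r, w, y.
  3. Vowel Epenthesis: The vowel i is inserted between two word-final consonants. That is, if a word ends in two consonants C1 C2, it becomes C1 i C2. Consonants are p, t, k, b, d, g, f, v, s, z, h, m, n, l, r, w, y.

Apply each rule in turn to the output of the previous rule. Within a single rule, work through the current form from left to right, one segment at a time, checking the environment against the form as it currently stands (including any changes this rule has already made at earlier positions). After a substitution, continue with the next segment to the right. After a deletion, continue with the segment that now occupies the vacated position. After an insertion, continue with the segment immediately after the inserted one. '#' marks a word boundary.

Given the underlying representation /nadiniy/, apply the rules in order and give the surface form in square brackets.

[nadniy]

1 t-Assibilation: no change — [nadiniy]
2 Medial Vowel Deletion: [nadiniy] → [nadny]
3 Vowel Epenthesis: [nadny] → [nadniy]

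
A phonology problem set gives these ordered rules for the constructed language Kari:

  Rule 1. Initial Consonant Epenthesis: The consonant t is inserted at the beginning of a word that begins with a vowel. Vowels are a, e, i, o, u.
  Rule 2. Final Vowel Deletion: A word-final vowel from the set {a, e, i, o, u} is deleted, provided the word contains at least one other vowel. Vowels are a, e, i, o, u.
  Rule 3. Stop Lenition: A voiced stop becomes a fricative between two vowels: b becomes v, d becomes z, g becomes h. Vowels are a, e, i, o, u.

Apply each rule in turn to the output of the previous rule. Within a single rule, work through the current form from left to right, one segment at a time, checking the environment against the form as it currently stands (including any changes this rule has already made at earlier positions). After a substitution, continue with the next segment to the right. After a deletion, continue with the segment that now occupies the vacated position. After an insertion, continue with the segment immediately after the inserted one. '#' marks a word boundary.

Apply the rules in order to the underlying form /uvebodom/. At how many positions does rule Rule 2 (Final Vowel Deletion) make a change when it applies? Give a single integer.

Rule 1 Initial Consonant Epenthesis: [uvebodom] → [tuvebodom]
Rule 2 Final Vowel Deletion: no change — [tuvebodom]
Rule 3 Stop Lenition: [tuvebodom] → [tuvevozom]
Rule Rule 2 changed 0 position(s).

0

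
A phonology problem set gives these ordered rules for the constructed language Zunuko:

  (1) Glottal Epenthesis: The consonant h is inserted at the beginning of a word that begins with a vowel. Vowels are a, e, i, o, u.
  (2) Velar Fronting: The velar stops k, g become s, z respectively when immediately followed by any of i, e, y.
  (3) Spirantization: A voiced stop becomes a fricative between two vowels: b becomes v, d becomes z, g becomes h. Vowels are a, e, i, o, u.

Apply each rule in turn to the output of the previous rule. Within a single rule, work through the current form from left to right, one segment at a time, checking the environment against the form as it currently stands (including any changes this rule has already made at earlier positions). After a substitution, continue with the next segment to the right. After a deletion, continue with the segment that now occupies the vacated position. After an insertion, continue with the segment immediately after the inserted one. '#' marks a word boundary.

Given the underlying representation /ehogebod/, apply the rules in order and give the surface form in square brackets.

(1) Glottal Epenthesis: [ehogebod] → [hehogebod]
(2) Velar Fronting: [hehogebod] → [hehozebod]
(3) Spirantization: [hehozebod] → [hehozevod]

[hehozevod]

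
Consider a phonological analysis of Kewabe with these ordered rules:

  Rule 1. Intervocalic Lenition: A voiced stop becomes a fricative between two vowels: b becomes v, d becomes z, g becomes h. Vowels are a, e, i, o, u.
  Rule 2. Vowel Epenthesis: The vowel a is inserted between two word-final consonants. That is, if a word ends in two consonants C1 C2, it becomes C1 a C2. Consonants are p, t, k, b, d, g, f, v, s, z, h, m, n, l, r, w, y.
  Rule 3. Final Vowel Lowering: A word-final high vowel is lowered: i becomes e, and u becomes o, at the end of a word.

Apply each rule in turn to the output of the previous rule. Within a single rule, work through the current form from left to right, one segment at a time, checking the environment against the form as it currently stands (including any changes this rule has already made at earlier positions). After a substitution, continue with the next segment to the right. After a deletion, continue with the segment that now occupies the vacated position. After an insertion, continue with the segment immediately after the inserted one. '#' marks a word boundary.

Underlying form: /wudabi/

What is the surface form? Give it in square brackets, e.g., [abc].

[wuzave]

Rule 1 Intervocalic Lenition: [wudabi] → [wuzavi]
Rule 2 Vowel Epenthesis: no change — [wuzavi]
Rule 3 Final Vowel Lowering: [wuzavi] → [wuzave]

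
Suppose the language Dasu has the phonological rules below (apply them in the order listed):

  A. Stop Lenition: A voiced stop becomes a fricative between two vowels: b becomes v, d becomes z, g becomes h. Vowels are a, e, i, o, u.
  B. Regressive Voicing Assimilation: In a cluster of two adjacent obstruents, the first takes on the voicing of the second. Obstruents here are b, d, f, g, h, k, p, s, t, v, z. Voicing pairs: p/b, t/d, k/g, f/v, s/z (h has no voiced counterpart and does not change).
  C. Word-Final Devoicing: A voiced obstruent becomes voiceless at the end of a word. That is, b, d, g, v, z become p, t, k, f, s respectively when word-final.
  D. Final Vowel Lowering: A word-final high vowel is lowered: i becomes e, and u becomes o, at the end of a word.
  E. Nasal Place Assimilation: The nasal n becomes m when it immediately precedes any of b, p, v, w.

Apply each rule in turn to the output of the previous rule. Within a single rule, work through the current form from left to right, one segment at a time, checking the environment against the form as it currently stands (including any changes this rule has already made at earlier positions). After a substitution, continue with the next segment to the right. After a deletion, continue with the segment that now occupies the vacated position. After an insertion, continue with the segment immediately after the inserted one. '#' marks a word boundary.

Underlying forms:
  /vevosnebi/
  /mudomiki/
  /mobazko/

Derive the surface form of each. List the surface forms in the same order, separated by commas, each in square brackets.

[vevosneve], [muzomike], [movasko]

/vevosnebi/:
  A Stop Lenition: [vevosnebi] → [vevosnevi]
  B Regressive Voicing Assimilation: no change — [vevosnevi]
  C Word-Final Devoicing: no change — [vevosnevi]
  D Final Vowel Lowering: [vevosnevi] → [vevosneve]
  E Nasal Place Assimilation: no change — [vevosneve]
/mudomiki/:
  A Stop Lenition: [mudomiki] → [muzomiki]
  B Regressive Voicing Assimilation: no change — [muzomiki]
  C Word-Final Devoicing: no change — [muzomiki]
  D Final Vowel Lowering: [muzomiki] → [muzomike]
  E Nasal Place Assimilation: no change — [muzomike]
/mobazko/:
  A Stop Lenition: [mobazko] → [movazko]
  B Regressive Voicing Assimilation: [movazko] → [movasko]
  C Word-Final Devoicing: no change — [movasko]
  D Final Vowel Lowering: no change — [movasko]
  E Nasal Place Assimilation: no change — [movasko]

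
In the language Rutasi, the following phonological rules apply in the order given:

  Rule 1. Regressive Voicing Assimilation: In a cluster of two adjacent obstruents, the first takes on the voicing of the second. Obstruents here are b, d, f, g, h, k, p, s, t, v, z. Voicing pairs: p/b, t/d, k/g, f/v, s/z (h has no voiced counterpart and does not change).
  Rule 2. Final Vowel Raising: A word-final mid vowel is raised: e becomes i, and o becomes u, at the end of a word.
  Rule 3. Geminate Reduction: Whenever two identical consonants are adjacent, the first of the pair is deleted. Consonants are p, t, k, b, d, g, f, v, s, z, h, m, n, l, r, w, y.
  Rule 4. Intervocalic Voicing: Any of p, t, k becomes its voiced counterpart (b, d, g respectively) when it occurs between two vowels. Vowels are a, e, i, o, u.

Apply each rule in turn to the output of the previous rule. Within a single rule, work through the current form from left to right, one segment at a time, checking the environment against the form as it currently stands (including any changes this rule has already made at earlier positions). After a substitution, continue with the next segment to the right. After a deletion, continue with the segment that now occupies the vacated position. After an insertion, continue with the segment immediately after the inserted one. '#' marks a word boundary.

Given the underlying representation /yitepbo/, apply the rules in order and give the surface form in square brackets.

[yidebu]

Rule 1 Regressive Voicing Assimilation: [yitepbo] → [yitebbo]
Rule 2 Final Vowel Raising: [yitebbo] → [yitebbu]
Rule 3 Geminate Reduction: [yitebbu] → [yitebu]
Rule 4 Intervocalic Voicing: [yitebu] → [yidebu]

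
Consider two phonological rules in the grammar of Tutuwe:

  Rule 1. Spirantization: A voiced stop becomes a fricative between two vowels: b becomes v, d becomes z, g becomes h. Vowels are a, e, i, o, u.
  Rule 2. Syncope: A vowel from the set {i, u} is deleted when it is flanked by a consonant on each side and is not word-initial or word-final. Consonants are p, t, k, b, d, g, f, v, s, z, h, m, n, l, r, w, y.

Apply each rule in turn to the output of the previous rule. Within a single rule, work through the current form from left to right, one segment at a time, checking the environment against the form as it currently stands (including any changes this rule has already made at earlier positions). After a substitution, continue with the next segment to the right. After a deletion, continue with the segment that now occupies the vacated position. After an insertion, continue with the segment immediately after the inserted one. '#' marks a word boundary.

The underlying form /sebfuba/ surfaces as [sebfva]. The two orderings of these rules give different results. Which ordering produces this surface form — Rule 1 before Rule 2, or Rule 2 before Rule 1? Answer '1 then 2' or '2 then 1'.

1 then 2

Order 1 then 2:
  1 Spirantization: [sebfuba] → [sebfuva]
  2 Syncope: [sebfuva] → [sebfva]
  result: [sebfva]
Order 2 then 1:
  2 Syncope: [sebfuba] → [sebfba]
  1 Spirantization: no change — [sebfba]
  result: [sebfba]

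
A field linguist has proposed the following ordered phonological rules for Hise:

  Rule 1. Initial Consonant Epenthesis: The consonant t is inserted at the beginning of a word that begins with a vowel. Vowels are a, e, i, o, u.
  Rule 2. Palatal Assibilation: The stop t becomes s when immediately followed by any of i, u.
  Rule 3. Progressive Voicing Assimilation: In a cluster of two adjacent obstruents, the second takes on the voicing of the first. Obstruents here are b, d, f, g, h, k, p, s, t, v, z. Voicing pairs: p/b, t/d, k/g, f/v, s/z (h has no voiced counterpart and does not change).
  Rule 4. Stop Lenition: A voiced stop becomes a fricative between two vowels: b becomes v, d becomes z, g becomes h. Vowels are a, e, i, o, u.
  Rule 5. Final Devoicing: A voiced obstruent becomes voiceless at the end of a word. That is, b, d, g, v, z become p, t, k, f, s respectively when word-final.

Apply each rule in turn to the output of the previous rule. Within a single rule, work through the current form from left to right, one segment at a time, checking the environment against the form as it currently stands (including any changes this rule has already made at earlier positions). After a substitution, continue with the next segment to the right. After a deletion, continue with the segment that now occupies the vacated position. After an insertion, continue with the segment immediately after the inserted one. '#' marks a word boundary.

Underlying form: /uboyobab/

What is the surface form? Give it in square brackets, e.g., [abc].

Rule 1 Initial Consonant Epenthesis: [uboyobab] → [tuboyobab]
Rule 2 Palatal Assibilation: [tuboyobab] → [suboyobab]
Rule 3 Progressive Voicing Assimilation: no change — [suboyobab]
Rule 4 Stop Lenition: [suboyobab] → [suvoyovab]
Rule 5 Final Devoicing: [suvoyovab] → [suvoyovap]

[suvoyovap]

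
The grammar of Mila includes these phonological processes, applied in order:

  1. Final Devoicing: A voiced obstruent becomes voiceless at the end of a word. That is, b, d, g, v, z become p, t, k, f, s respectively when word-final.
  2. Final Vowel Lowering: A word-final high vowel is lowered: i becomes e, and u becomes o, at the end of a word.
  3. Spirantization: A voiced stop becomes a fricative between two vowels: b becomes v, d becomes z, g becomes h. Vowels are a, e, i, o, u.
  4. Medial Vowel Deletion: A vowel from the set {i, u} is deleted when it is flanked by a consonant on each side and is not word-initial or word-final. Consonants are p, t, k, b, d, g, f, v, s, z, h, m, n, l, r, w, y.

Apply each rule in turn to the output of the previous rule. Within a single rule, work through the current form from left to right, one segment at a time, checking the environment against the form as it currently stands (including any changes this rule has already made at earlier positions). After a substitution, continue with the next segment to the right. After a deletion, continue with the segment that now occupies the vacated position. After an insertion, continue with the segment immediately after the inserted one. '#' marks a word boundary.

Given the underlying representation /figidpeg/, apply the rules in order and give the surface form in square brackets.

[fhdpek]

1 Final Devoicing: [figidpeg] → [figidpek]
2 Final Vowel Lowering: no change — [figidpek]
3 Spirantization: [figidpek] → [fihidpek]
4 Medial Vowel Deletion: [fihidpek] → [fhdpek]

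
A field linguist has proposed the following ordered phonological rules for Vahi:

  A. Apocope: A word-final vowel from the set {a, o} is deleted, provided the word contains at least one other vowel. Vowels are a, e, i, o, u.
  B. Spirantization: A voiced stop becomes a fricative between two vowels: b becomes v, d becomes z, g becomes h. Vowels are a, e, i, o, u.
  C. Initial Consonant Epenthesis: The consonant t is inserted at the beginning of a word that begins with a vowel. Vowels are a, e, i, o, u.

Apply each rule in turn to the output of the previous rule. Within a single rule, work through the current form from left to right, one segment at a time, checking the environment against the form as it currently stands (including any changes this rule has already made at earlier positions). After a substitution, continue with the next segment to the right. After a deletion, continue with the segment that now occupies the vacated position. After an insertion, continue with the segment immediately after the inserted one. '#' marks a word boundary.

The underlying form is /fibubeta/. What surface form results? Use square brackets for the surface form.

[fivuvet]

A Apocope: [fibubeta] → [fibubet]
B Spirantization: [fibubet] → [fivuvet]
C Initial Consonant Epenthesis: no change — [fivuvet]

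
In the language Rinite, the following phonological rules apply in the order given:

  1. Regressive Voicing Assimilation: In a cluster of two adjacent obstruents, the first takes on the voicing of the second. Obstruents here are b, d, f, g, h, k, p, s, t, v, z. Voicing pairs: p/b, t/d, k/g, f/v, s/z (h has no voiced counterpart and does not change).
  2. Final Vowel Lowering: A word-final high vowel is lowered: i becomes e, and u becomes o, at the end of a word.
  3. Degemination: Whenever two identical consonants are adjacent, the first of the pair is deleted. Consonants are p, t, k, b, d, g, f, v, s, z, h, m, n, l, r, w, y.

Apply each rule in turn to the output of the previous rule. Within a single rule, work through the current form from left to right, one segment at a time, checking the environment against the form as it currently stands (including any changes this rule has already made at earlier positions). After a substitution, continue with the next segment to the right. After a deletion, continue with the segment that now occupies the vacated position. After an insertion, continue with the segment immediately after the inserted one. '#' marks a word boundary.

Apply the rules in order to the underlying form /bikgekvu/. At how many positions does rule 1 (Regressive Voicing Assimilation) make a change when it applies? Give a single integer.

2

1 Regressive Voicing Assimilation: [bikgekvu] → [biggegvu]
2 Final Vowel Lowering: [biggegvu] → [biggegvo]
3 Degemination: [biggegvo] → [bigegvo]
Rule 1 changed 2 position(s).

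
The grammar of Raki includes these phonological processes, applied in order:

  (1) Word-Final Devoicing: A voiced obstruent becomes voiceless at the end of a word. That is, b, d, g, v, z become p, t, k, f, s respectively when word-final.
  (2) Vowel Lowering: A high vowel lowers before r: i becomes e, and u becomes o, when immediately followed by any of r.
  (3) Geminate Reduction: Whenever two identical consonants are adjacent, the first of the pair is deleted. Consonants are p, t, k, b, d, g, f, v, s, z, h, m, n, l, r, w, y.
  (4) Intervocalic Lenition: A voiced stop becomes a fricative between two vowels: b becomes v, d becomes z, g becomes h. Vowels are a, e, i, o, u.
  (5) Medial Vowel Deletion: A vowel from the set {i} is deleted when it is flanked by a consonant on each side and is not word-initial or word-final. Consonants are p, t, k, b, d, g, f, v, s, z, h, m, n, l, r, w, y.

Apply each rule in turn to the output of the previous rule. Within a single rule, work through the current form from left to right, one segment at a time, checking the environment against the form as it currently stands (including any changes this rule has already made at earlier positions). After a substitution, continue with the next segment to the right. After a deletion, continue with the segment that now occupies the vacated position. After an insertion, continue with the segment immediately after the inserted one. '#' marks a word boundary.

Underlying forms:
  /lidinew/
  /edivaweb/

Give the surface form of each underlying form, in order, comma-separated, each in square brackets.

/lidinew/:
  (1) Word-Final Devoicing: no change — [lidinew]
  (2) Vowel Lowering: no change — [lidinew]
  (3) Geminate Reduction: no change — [lidinew]
  (4) Intervocalic Lenition: [lidinew] → [lizinew]
  (5) Medial Vowel Deletion: [lizinew] → [lznew]
/edivaweb/:
  (1) Word-Final Devoicing: [edivaweb] → [edivawep]
  (2) Vowel Lowering: no change — [edivawep]
  (3) Geminate Reduction: no change — [edivawep]
  (4) Intervocalic Lenition: [edivawep] → [ezivawep]
  (5) Medial Vowel Deletion: [ezivawep] → [ezvawep]

[lznew], [ezvawep]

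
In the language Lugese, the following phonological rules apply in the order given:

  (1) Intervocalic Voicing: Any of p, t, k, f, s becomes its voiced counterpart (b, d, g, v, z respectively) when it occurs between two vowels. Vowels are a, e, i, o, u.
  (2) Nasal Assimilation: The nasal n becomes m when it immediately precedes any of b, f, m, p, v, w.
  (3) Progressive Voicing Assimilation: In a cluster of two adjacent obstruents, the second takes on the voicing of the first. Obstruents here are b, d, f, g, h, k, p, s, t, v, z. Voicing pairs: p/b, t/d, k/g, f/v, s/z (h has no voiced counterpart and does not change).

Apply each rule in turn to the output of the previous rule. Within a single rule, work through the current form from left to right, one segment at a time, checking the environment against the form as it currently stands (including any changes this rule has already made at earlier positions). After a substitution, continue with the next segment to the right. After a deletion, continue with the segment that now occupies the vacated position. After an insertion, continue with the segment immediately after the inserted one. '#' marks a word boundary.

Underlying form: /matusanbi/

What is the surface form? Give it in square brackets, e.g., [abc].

[maduzambi]

(1) Intervocalic Voicing: [matusanbi] → [maduzanbi]
(2) Nasal Assimilation: [maduzanbi] → [maduzambi]
(3) Progressive Voicing Assimilation: no change — [maduzambi]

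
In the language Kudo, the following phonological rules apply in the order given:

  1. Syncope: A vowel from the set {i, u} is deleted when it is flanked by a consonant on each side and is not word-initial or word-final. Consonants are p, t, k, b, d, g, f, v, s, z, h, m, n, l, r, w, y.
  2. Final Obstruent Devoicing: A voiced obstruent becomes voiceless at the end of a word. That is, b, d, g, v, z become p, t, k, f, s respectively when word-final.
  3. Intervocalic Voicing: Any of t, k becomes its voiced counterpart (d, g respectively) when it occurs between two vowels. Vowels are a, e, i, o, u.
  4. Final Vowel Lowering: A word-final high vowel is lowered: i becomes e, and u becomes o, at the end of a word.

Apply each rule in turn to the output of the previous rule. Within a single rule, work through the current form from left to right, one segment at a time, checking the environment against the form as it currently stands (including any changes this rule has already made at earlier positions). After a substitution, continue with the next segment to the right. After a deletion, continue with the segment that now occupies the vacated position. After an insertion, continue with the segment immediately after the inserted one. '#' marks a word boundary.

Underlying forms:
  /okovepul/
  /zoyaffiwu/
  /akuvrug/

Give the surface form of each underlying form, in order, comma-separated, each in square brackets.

[ogovepl], [zoyaffwo], [akvrk]

/okovepul/:
  1 Syncope: [okovepul] → [okovepl]
  2 Final Obstruent Devoicing: no change — [okovepl]
  3 Intervocalic Voicing: [okovepl] → [ogovepl]
  4 Final Vowel Lowering: no change — [ogovepl]
/zoyaffiwu/:
  1 Syncope: [zoyaffiwu] → [zoyaffwu]
  2 Final Obstruent Devoicing: no change — [zoyaffwu]
  3 Intervocalic Voicing: no change — [zoyaffwu]
  4 Final Vowel Lowering: [zoyaffwu] → [zoyaffwo]
/akuvrug/:
  1 Syncope: [akuvrug] → [akvrg]
  2 Final Obstruent Devoicing: [akvrg] → [akvrk]
  3 Intervocalic Voicing: no change — [akvrk]
  4 Final Vowel Lowering: no change — [akvrk]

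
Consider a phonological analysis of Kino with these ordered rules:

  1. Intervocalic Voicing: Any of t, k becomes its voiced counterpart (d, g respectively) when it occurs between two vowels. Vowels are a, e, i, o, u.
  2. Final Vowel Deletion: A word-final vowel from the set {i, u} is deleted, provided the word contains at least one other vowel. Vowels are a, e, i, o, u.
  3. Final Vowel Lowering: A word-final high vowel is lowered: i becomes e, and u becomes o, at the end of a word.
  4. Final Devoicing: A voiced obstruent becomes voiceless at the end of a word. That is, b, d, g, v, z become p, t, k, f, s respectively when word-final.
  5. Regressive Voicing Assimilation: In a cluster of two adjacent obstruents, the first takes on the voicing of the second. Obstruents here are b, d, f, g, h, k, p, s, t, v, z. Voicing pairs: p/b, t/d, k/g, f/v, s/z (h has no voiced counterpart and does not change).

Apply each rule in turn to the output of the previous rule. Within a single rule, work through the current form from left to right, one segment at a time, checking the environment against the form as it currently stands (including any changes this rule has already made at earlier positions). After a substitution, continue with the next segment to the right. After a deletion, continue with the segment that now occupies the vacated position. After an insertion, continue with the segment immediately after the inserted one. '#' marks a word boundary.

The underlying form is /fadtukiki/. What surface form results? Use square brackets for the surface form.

1 Intervocalic Voicing: [fadtukiki] → [fadtugigi]
2 Final Vowel Deletion: [fadtugigi] → [fadtugig]
3 Final Vowel Lowering: no change — [fadtugig]
4 Final Devoicing: [fadtugig] → [fadtugik]
5 Regressive Voicing Assimilation: [fadtugik] → [fattugik]

[fattugik]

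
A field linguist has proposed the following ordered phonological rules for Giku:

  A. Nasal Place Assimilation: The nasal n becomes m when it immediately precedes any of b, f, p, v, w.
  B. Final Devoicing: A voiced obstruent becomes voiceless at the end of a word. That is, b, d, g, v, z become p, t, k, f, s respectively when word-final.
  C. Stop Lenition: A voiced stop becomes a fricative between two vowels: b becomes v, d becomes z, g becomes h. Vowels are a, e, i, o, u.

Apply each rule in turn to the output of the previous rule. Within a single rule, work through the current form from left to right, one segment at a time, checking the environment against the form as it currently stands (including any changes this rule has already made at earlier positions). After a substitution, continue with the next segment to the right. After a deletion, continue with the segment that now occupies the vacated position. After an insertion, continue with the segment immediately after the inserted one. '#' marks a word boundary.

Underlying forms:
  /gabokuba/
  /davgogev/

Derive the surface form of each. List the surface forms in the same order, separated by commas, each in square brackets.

[gavokuva], [davgohef]

/gabokuba/:
  A Nasal Place Assimilation: no change — [gabokuba]
  B Final Devoicing: no change — [gabokuba]
  C Stop Lenition: [gabokuba] → [gavokuva]
/davgogev/:
  A Nasal Place Assimilation: no change — [davgogev]
  B Final Devoicing: [davgogev] → [davgogef]
  C Stop Lenition: [davgogef] → [davgohef]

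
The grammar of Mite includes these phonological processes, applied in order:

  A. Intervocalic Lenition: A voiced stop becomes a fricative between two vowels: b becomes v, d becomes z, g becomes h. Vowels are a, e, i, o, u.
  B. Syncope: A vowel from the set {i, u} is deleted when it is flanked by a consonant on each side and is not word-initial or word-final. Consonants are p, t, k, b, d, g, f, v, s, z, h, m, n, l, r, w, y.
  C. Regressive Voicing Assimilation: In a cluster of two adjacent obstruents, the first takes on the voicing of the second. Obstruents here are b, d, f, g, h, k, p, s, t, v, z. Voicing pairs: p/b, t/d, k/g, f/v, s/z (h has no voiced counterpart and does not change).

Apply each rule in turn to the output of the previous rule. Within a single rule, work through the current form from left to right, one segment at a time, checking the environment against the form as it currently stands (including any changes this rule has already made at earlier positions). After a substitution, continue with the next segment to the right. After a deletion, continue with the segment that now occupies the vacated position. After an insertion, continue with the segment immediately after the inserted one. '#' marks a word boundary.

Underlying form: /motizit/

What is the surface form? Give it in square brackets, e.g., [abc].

A Intervocalic Lenition: no change — [motizit]
B Syncope: [motizit] → [motzt]
C Regressive Voicing Assimilation: [motzt] → [modst]

[modst]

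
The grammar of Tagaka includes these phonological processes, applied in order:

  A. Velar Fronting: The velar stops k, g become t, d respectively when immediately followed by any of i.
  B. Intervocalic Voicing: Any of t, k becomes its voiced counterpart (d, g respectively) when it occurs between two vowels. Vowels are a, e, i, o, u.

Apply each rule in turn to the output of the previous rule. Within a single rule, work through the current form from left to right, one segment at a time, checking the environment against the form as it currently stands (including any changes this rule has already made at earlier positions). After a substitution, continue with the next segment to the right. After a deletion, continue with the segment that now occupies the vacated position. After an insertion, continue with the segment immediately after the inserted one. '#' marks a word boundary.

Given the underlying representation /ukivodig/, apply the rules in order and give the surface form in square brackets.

[udivodig]

A Velar Fronting: [ukivodig] → [utivodig]
B Intervocalic Voicing: [utivodig] → [udivodig]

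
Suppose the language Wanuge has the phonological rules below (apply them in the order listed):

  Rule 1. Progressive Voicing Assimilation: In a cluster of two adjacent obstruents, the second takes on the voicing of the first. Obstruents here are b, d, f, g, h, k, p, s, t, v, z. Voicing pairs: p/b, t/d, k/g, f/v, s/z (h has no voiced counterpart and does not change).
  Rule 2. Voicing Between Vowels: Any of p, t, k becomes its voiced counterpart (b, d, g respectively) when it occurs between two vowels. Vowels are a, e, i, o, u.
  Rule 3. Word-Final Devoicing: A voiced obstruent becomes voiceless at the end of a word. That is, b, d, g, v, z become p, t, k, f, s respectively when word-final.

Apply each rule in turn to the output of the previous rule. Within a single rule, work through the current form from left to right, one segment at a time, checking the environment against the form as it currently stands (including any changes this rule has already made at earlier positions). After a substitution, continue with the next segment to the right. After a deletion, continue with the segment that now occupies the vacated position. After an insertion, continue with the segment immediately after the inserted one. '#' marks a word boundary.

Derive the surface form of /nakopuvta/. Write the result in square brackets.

[nagobuvda]

Rule 1 Progressive Voicing Assimilation: [nakopuvta] → [nakopuvda]
Rule 2 Voicing Between Vowels: [nakopuvda] → [nagobuvda]
Rule 3 Word-Final Devoicing: no change — [nagobuvda]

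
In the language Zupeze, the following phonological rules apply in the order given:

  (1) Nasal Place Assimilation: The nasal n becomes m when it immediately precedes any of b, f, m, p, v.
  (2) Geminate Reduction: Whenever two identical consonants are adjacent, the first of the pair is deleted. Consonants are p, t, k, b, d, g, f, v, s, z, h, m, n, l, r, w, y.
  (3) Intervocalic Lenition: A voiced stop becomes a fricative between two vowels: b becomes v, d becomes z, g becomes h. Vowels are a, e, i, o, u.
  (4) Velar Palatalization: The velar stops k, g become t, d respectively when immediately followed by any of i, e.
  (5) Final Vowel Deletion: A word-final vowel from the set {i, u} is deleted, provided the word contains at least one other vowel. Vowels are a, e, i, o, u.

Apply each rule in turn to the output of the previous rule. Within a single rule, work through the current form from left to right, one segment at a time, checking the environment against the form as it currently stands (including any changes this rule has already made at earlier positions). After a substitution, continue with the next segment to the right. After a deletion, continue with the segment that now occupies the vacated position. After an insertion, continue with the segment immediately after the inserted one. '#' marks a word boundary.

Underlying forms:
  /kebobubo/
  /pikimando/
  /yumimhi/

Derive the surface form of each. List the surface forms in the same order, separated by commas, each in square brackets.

[tevovuvo], [pitimando], [yumimh]

/kebobubo/:
  (1) Nasal Place Assimilation: no change — [kebobubo]
  (2) Geminate Reduction: no change — [kebobubo]
  (3) Intervocalic Lenition: [kebobubo] → [kevovuvo]
  (4) Velar Palatalization: [kevovuvo] → [tevovuvo]
  (5) Final Vowel Deletion: no change — [tevovuvo]
/pikimando/:
  (1) Nasal Place Assimilation: no change — [pikimando]
  (2) Geminate Reduction: no change — [pikimando]
  (3) Intervocalic Lenition: no change — [pikimando]
  (4) Velar Palatalization: [pikimando] → [pitimando]
  (5) Final Vowel Deletion: no change — [pitimando]
/yumimhi/:
  (1) Nasal Place Assimilation: no change — [yumimhi]
  (2) Geminate Reduction: no change — [yumimhi]
  (3) Intervocalic Lenition: no change — [yumimhi]
  (4) Velar Palatalization: no change — [yumimhi]
  (5) Final Vowel Deletion: [yumimhi] → [yumimh]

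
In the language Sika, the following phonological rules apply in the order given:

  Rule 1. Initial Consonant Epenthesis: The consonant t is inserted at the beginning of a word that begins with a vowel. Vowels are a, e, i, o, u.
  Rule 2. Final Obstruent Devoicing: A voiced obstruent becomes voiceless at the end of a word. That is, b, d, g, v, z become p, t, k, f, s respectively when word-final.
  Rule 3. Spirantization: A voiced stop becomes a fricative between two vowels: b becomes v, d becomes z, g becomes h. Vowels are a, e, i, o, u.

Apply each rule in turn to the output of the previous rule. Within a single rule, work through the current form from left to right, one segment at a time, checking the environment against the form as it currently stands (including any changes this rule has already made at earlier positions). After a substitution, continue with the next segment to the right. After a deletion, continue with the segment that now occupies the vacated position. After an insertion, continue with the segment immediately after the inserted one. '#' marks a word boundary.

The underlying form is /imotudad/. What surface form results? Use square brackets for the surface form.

Rule 1 Initial Consonant Epenthesis: [imotudad] → [timotudad]
Rule 2 Final Obstruent Devoicing: [timotudad] → [timotudat]
Rule 3 Spirantization: [timotudat] → [timotuzat]

[timotuzat]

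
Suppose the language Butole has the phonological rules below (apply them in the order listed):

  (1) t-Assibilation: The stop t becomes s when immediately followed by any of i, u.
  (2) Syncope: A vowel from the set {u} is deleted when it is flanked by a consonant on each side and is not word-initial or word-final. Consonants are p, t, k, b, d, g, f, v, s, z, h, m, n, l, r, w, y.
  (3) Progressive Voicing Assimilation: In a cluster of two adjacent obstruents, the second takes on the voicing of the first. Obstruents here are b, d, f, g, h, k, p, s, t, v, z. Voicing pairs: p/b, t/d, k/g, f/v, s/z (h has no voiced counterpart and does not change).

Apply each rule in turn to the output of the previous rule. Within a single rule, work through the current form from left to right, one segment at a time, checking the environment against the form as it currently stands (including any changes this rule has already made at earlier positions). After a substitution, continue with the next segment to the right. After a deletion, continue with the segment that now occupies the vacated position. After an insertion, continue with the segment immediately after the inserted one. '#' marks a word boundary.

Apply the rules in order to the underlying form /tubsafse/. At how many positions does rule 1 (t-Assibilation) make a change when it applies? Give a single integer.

(1) t-Assibilation: [tubsafse] → [subsafse]
(2) Syncope: [subsafse] → [sbsafse]
(3) Progressive Voicing Assimilation: [sbsafse] → [spsafse]
Rule 1 changed 1 position(s).

1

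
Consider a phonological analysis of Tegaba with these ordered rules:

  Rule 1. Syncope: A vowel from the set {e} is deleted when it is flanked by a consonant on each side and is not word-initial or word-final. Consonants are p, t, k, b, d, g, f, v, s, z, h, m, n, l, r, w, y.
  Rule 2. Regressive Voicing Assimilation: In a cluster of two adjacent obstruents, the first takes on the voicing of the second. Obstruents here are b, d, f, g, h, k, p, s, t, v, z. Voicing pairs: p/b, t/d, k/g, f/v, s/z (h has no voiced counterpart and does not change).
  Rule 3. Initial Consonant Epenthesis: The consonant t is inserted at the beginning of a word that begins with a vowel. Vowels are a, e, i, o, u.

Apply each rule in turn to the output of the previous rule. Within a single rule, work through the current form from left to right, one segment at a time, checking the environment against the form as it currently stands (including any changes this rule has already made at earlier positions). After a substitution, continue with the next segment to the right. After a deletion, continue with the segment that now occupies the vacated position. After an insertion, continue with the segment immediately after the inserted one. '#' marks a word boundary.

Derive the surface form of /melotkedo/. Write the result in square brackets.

Rule 1 Syncope: [melotkedo] → [mlotkdo]
Rule 2 Regressive Voicing Assimilation: [mlotkdo] → [mlotgdo]
Rule 3 Initial Consonant Epenthesis: no change — [mlotgdo]

[mlotgdo]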